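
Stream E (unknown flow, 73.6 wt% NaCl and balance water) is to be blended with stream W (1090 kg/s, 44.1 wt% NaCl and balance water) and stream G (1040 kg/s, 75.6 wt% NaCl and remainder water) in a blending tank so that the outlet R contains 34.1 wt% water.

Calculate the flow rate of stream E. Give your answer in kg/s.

1776 kg/s

Let E be the unknown flow. Total out = 2130 + E.
water balance: 863.07 + 0.264·E = 0.341·(2130 + E)
(0.264 − 0.341)·E = 0.341×2130 − 863.07 = -136.74
E = -136.74 / -0.077 = 1775.8 kg/s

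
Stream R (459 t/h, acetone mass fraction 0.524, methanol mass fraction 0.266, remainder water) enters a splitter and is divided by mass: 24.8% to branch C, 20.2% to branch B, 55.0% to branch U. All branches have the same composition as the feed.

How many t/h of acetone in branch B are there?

48.58 t/h

Branch B total = 0.202×459 = 92.718 t/h.
acetone in B = 0.524×92.718 = 48.584 t/h.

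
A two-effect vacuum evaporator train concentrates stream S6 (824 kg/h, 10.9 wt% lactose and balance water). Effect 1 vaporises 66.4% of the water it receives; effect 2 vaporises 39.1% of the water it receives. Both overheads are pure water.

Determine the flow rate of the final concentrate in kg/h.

240 kg/h

water in feed = 824×0.891 = 734.18 kg/h.
After stage 1: water left = (1−0.664)×734.18 = 246.69; stream total = 336.5 kg/h.
After stage 2: water left = (1−0.391)×246.69 = 150.23; final concentrate = 240.05 kg/h.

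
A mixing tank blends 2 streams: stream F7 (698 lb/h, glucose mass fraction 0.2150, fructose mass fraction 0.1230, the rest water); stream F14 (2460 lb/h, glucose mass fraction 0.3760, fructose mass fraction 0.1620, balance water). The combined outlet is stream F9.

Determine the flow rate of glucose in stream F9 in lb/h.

glucose out = glucose in = 698×0.215 + 2460×0.376 = 1075 lb/h.

1075 lb/h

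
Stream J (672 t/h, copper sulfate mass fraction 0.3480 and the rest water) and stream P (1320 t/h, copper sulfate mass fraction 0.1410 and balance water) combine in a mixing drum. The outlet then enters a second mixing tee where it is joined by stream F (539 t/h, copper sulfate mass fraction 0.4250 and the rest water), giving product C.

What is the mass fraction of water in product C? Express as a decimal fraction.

0.7436

Overall, product flow = 2531 t/h.
water in = 672×0.652 + 1320×0.859 + 539×0.575 = 1881.9 t/h.
water fraction in C = 0.7436.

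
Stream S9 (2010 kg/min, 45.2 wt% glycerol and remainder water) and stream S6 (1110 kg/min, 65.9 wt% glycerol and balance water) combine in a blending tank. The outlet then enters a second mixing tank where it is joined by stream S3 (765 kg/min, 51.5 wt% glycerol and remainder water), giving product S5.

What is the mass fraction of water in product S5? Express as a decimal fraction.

0.476

Overall, product flow = 3885 kg/min.
water in = 2010×0.548 + 1110×0.341 + 765×0.485 = 1851 kg/min.
water fraction in S5 = 0.476.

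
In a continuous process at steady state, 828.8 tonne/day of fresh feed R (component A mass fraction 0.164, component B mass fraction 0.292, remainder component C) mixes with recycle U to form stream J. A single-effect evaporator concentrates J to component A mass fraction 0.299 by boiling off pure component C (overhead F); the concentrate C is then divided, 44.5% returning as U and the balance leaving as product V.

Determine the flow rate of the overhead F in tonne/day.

Overall component A balance (none leaves overhead): component A in fresh feed = component A in product, i.e. 828.8×0.164 = (1−0.445)·C·0.299.
C = 135.92/(0.299×0.555) = 819.09 tonne/day.
Recycle U = 0.445×819.09 = 364.49 tonne/day.
Combined feed J = 828.8 + 364.49 = 1193.3 tonne/day.
Overhead F = J − C = 1193.3 − 819.09 = 374.21 tonne/day.

374.2 tonne/day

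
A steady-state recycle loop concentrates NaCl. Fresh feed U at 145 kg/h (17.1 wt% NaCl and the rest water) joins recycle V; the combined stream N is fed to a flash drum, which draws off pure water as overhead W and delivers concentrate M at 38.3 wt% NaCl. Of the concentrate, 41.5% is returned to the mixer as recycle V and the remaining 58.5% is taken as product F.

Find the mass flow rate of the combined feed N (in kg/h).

Overall NaCl balance (none leaves overhead): NaCl in fresh feed = NaCl in product, i.e. 145×0.171 = (1−0.415)·M·0.383.
M = 24.795/(0.383×0.585) = 110.66 kg/h.
Recycle V = 0.415×110.66 = 45.926 kg/h.
Combined feed N = 145 + 45.926 = 190.93 kg/h.

190.9 kg/h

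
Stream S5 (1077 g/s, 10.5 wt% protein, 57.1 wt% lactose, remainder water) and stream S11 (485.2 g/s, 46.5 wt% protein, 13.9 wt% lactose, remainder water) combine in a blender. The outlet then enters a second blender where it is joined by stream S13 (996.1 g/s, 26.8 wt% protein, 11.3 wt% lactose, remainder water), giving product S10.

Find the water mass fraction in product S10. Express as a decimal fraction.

0.453

Overall, product flow = 2558.3 g/s.
water in = 1077×0.324 + 485.2×0.396 + 996.1×0.619 = 1157.7 g/s.
water fraction in S10 = 0.453.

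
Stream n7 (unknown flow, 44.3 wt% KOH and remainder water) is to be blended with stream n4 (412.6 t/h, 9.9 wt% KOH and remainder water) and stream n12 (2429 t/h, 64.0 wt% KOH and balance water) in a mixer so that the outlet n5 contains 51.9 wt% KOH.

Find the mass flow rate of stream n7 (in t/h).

1587 t/h

Let n7 be the unknown flow. Total out = 2841.6 + n7.
KOH balance: 1595.4 + 0.443·n7 = 0.519·(2841.6 + n7)
(0.443 − 0.519)·n7 = 0.519×2841.6 − 1595.4 = -120.62
n7 = -120.62 / -0.076 = 1587.1 t/h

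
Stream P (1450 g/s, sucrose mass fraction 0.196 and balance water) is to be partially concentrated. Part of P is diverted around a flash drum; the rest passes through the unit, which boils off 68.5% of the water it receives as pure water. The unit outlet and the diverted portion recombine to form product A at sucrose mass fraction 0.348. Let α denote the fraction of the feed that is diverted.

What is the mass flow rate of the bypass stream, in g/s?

All 1450×0.196 = 284.2 g/s of sucrose reaches A, so A = 284.2/0.348 = 816.67 g/s and vapour = 633.33 g/s.
The evaporator receives (1−α)·1450 of feed at 0.804 water and removes 0.685 of that water:
0.685×0.804×(1−α)×1450 = 633.33
(1−α) = 633.33/798.57 = 0.7931;  α = 0.2069.
Bypass flow = 0.2069×1450 = 300.03 g/s.

300 g/s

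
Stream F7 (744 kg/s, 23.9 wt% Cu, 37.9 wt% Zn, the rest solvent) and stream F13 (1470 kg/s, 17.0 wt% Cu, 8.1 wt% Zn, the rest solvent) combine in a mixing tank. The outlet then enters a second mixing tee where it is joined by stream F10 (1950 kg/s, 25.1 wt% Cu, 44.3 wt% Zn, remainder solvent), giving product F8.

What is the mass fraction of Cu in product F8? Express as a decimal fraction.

0.220

Overall, product flow = 4164 kg/s.
Cu in = 744×0.239 + 1470×0.170 + 1950×0.251 = 917.17 kg/s.
Cu fraction in F8 = 0.220.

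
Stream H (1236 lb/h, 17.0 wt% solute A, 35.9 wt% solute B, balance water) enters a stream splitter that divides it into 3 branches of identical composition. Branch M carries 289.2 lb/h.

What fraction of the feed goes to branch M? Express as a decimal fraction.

0.234

Fraction to M = 289.2/1236 = 0.2340.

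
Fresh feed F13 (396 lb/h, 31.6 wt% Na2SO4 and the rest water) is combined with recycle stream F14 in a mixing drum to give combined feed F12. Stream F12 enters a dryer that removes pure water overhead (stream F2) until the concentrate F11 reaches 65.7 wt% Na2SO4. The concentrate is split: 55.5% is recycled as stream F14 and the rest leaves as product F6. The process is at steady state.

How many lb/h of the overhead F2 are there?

205.5 lb/h

Overall Na2SO4 balance (none leaves overhead): Na2SO4 in fresh feed = Na2SO4 in product, i.e. 396×0.316 = (1−0.555)·F11·0.657.
F11 = 125.14/(0.657×0.445) = 428.01 lb/h.
Recycle F14 = 0.555×428.01 = 237.55 lb/h.
Combined feed F12 = 396 + 237.55 = 633.55 lb/h.
Overhead F2 = F12 − F11 = 633.55 − 428.01 = 205.53 lb/h.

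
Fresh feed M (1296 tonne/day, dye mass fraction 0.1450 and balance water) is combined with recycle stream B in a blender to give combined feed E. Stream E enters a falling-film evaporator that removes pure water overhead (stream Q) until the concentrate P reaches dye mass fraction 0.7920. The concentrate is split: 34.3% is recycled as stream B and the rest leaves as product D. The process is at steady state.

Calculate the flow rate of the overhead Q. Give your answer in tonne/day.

1059 tonne/day

Overall dye balance (none leaves overhead): dye in fresh feed = dye in product, i.e. 1296×0.145 = (1−0.343)·P·0.792.
P = 187.92/(0.792×0.657) = 361.15 tonne/day.
Recycle B = 0.343×361.15 = 123.87 tonne/day.
Combined feed E = 1296 + 123.87 = 1419.9 tonne/day.
Overhead Q = E − P = 1419.9 − 361.15 = 1058.7 tonne/day.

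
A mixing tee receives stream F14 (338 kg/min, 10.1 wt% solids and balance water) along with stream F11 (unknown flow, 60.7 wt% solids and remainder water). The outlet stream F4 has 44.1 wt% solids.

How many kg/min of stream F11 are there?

692.3 kg/min

Let F11 be the unknown flow. Total out = 338 + F11.
solids balance: 34.138 + 0.607·F11 = 0.441·(338 + F11)
(0.607 − 0.441)·F11 = 0.441×338 − 34.138 = 114.92
F11 = 114.92 / 0.166 = 692.29 kg/min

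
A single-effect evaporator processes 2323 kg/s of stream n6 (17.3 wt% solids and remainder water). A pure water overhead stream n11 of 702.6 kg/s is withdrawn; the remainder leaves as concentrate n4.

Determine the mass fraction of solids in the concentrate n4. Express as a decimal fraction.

0.248

solids is not removed: 2323×0.173 = 401.88 kg/s of solids enters n4.
Concentrate = 2323 − 702.6 = 1620.4 kg/s.
Mass fraction = 401.88/1620.4 = 0.248.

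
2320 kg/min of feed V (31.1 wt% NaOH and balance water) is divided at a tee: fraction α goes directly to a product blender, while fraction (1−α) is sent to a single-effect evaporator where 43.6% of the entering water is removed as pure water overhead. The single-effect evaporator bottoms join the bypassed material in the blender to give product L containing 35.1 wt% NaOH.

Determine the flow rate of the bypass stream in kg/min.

All 2320×0.311 = 721.52 kg/min of NaOH reaches L, so L = 721.52/0.351 = 2055.6 kg/min and vapour = 264.39 kg/min.
The evaporator receives (1−α)·2320 of feed at 0.689 water and removes 0.436 of that water:
0.436×0.689×(1−α)×2320 = 264.39
(1−α) = 264.39/696.94 = 0.3794;  α = 0.6206.
Bypass flow = 0.6206×2320 = 1439.9 kg/min.

1440 kg/min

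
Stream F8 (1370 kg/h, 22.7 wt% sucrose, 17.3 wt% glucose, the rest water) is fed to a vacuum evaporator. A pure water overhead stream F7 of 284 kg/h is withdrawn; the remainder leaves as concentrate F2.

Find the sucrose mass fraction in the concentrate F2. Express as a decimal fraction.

sucrose is not removed: 1370×0.227 = 310.99 kg/h of sucrose enters F2.
Concentrate = 1370 − 284 = 1086 kg/h.
Mass fraction = 310.99/1086 = 0.2864.

0.2864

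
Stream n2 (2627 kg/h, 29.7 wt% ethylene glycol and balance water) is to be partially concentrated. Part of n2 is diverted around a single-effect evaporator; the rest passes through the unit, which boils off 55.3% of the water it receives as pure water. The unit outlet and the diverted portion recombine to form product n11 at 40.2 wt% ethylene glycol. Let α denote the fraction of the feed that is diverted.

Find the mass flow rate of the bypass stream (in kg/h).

862 kg/h

All 2627×0.297 = 780.22 kg/h of ethylene glycol reaches n11, so n11 = 780.22/0.402 = 1940.8 kg/h and vapour = 686.16 kg/h.
The evaporator receives (1−α)·2627 of feed at 0.703 water and removes 0.553 of that water:
0.553×0.703×(1−α)×2627 = 686.16
(1−α) = 686.16/1021.3 = 0.6719;  α = 0.3281.
Bypass flow = 0.3281×2627 = 862.01 kg/h.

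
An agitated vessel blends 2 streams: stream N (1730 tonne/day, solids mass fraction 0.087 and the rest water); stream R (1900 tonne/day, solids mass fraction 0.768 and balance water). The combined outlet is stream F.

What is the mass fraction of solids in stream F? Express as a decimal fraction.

Total flow out = 1730 + 1900 = 3630 tonne/day.
solids in = 1730×0.087 + 1900×0.768 = 1609.7 tonne/day.
solids mass fraction in F = 1609.7/3630 = 0.443.

0.443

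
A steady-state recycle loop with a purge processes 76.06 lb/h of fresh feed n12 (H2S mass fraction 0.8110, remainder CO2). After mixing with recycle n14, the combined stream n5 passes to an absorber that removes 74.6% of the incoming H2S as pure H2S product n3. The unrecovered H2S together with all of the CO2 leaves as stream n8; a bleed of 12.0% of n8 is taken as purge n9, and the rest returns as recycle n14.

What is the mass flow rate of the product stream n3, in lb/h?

H2S in n5: m_A = 76.06×0.811 + (1−0.120)·(1−0.746)·m_A, so m_A = 61.685/0.7765 = 79.441 lb/h.
Product n3 = 0.746×79.441 = 59.263 lb/h.

59.26 lb/h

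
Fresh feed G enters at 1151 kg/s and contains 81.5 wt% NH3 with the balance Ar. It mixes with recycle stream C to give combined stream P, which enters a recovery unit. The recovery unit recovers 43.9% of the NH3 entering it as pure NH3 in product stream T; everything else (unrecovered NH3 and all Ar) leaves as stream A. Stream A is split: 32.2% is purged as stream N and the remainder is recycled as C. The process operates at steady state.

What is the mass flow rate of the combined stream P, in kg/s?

Ar enters only via G and leaves only via the purge: 1151×0.185 = 0.322×(Ar in A), and the recovery unit passes all Ar, so Ar in P = Ar in A = 661.29 kg/s.
NH3 in P: m_A = 1151×0.815 + (1−0.322)·(1−0.439)·m_A, so m_A = 938.06/0.6196 = 1513.9 kg/s.
P = 1513.9 + 661.29 = 2175.2 kg/s.

2175 kg/s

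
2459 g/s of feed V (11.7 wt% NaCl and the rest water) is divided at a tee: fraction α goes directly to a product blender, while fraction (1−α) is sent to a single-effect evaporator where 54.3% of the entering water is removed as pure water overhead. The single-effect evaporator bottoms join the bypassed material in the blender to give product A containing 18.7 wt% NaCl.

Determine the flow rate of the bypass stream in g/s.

539.2 g/s

All 2459×0.117 = 287.7 g/s of NaCl reaches A, so A = 287.7/0.187 = 1538.5 g/s and vapour = 920.48 g/s.
The evaporator receives (1−α)·2459 of feed at 0.883 water and removes 0.543 of that water:
0.543×0.883×(1−α)×2459 = 920.48
(1−α) = 920.48/1179 = 0.7807;  α = 0.2193.
Bypass flow = 0.2193×2459 = 539.21 g/s.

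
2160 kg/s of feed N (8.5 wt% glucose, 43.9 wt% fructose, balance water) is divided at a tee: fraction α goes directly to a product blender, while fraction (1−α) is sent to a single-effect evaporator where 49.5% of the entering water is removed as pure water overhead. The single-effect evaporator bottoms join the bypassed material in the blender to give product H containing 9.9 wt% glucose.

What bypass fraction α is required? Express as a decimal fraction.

All 2160×0.085 = 183.6 kg/s of glucose reaches H, so H = 183.6/0.099 = 1854.5 kg/s and vapour = 305.45 kg/s.
The evaporator receives (1−α)·2160 of feed at 0.476 water and removes 0.495 of that water:
0.495×0.476×(1−α)×2160 = 305.45
(1−α) = 305.45/508.94 = 0.6002;  α = 0.3998.

0.400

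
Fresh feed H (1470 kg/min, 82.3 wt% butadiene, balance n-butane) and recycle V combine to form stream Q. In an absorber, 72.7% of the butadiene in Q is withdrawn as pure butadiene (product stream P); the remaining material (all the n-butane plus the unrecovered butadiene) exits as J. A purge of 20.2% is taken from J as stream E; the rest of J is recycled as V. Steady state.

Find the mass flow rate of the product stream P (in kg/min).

butadiene in Q: m_A = 1470×0.823 + (1−0.202)·(1−0.727)·m_A, so m_A = 1209.8/0.7821 = 1546.8 kg/min.
Product P = 0.727×1546.8 = 1124.5 kg/min.

1125 kg/min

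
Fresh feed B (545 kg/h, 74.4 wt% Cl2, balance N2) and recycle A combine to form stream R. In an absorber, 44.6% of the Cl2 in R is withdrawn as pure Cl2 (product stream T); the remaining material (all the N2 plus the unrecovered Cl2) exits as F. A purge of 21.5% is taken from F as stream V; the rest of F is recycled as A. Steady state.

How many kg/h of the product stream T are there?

Cl2 in R: m_A = 545×0.744 + (1−0.215)·(1−0.446)·m_A, so m_A = 405.48/0.5651 = 717.52 kg/h.
Product T = 0.446×717.52 = 320.02 kg/h.

320 kg/h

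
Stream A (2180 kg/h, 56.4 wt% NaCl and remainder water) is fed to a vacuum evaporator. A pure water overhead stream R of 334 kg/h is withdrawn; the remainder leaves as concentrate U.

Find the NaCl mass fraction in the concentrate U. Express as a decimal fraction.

NaCl is not removed: 2180×0.564 = 1229.5 kg/h of NaCl enters U.
Concentrate = 2180 − 334 = 1846 kg/h.
Mass fraction = 1229.5/1846 = 0.666.

0.666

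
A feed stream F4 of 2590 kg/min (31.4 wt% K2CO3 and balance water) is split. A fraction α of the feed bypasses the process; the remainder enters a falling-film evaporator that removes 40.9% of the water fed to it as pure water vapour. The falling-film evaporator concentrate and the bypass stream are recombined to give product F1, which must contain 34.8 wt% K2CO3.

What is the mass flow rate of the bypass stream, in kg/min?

All 2590×0.314 = 813.26 kg/min of K2CO3 reaches F1, so F1 = 813.26/0.348 = 2337 kg/min and vapour = 253.05 kg/min.
The evaporator receives (1−α)·2590 of feed at 0.686 water and removes 0.409 of that water:
0.409×0.686×(1−α)×2590 = 253.05
(1−α) = 253.05/726.69 = 0.3482;  α = 0.6518.
Bypass flow = 0.6518×2590 = 1688.1 kg/min.

1688 kg/min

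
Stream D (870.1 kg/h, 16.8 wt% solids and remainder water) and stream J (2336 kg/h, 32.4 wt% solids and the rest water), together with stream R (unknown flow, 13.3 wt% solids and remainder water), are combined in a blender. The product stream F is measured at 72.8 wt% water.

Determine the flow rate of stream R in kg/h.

222.9 kg/h

Let R be the unknown flow. Total out = 3206.1 + R.
water balance: 2303.1 + 0.867·R = 0.728·(3206.1 + R)
(0.867 − 0.728)·R = 0.728×3206.1 − 2303.1 = 30.982
R = 30.982 / 0.139 = 222.89 kg/h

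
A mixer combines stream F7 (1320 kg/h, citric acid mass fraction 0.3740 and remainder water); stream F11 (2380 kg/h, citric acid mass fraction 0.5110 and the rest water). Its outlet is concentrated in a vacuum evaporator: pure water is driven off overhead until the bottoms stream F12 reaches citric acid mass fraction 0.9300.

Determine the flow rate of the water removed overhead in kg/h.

1861 kg/h

citric acid entering = 1320×0.374 + 2380×0.511 = 1709.9 kg/h.
All citric acid reports to F12, so F12 = 1709.9/0.930 = 1838.6 kg/h.
Total feed = 3700 kg/h; overhead = 3700 − 1838.6 = 1861.4 kg/h.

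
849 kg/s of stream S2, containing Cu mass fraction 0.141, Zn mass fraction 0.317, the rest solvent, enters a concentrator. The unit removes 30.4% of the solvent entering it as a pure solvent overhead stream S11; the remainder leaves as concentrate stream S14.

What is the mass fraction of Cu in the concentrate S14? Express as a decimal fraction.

Cu is not removed: 849×0.141 = 119.71 kg/s of Cu enters S14.
solvent entering = 849×0.542 = 460.16 kg/s; overhead removed = 0.304×460.16 = 139.89 kg/s.
Concentrate = 849 − 139.89 = 709.11 kg/s.
Mass fraction = 119.71/709.11 = 0.169.

0.169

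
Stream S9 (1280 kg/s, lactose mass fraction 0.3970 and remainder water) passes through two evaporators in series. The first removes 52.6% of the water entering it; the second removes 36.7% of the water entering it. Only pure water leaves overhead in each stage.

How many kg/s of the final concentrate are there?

water in feed = 1280×0.603 = 771.84 kg/s.
After stage 1: water left = (1−0.526)×771.84 = 365.85; stream total = 874.01 kg/s.
After stage 2: water left = (1−0.367)×365.85 = 231.58; final concentrate = 739.74 kg/s.

739.7 kg/s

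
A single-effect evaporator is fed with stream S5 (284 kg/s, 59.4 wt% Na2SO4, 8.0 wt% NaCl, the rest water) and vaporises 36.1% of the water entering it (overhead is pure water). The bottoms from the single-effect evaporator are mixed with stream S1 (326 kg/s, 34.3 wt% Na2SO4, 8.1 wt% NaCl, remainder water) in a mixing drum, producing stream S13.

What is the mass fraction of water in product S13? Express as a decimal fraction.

0.428

Vapour removed = 0.361×0.326×284 = 33.423 kg/s; concentrate = 250.58 kg/s.
water reaching the mixer = 59.161 (from concentrate) + 326×0.576 = 246.94 kg/s.
Product flow = 250.58 + 326 = 576.58 kg/s; water fraction = 0.428.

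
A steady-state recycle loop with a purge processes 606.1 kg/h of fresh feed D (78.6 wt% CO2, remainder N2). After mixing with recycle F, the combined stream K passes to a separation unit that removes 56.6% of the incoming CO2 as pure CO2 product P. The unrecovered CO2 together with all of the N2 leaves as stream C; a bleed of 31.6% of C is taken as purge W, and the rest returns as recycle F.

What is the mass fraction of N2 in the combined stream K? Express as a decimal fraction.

0.377

N2 enters only via D and leaves only via the purge: 606.1×0.214 = 0.316×(N2 in C), and the separation unit passes all N2, so N2 in K = N2 in C = 410.46 kg/h.
CO2 in K: m_A = 606.1×0.786 + (1−0.316)·(1−0.566)·m_A, so m_A = 476.39/0.7031 = 677.52 kg/h.
K = 677.52 + 410.46 = 1088 kg/h.
N2 fraction in K = 410.46/1088 = 0.377.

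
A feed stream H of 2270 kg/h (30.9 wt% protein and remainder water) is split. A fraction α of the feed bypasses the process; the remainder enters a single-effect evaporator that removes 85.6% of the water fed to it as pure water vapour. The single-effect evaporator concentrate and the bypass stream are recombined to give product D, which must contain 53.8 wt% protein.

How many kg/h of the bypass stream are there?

636.5 kg/h

All 2270×0.309 = 701.43 kg/h of protein reaches D, so D = 701.43/0.538 = 1303.8 kg/h and vapour = 966.23 kg/h.
The evaporator receives (1−α)·2270 of feed at 0.691 water and removes 0.856 of that water:
0.856×0.691×(1−α)×2270 = 966.23
(1−α) = 966.23/1342.7 = 0.7196;  α = 0.2804.
Bypass flow = 0.2804×2270 = 636.47 kg/h.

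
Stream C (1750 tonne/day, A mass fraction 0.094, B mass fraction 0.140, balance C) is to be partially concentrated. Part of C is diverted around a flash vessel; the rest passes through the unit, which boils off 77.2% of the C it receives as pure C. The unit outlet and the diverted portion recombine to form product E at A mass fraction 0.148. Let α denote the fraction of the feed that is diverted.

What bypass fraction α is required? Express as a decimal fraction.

0.383

All 1750×0.094 = 164.5 tonne/day of A reaches E, so E = 164.5/0.148 = 1111.5 tonne/day and vapour = 638.51 tonne/day.
The evaporator receives (1−α)·1750 of feed at 0.766 C and removes 0.772 of that C:
0.772×0.766×(1−α)×1750 = 638.51
(1−α) = 638.51/1034.9 = 0.6170;  α = 0.3830.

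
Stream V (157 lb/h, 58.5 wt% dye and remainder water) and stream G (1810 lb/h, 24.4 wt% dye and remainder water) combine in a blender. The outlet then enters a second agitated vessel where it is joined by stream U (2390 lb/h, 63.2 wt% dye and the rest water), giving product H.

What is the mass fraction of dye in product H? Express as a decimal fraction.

0.469

Overall, product flow = 4357 lb/h.
dye in = 157×0.585 + 1810×0.244 + 2390×0.632 = 2044 lb/h.
dye fraction in H = 0.469.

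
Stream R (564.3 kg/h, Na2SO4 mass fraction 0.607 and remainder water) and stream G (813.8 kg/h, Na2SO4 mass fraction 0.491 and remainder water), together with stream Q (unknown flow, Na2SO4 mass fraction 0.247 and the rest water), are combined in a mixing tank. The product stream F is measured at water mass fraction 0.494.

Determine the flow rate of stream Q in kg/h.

172.9 kg/h

Let Q be the unknown flow. Total out = 1378.1 + Q.
water balance: 635.99 + 0.753·Q = 0.494·(1378.1 + Q)
(0.753 − 0.494)·Q = 0.494×1378.1 − 635.99 = 44.787
Q = 44.787 / 0.259 = 172.92 kg/h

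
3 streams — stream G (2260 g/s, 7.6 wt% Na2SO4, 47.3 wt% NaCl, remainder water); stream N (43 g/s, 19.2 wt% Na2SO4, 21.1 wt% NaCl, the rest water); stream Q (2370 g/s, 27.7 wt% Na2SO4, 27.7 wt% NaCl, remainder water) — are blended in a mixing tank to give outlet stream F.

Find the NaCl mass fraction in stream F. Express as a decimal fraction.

0.371

Total flow out = 2260 + 43 + 2370 = 4673 g/s.
NaCl in = 2260×0.473 + 43×0.211 + 2370×0.277 = 1734.5 g/s.
NaCl mass fraction in F = 1734.5/4673 = 0.371.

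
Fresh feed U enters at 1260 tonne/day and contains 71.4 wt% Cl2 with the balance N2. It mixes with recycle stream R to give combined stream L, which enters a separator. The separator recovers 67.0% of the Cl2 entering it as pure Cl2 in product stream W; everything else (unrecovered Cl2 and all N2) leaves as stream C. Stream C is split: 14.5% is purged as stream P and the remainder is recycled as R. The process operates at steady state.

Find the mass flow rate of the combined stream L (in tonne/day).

N2 enters only via U and leaves only via the purge: 1260×0.286 = 0.145×(N2 in C), and the separator passes all N2, so N2 in L = N2 in C = 2485.2 tonne/day.
Cl2 in L: m_A = 1260×0.714 + (1−0.145)·(1−0.670)·m_A, so m_A = 899.64/0.7179 = 1253.2 tonne/day.
L = 1253.2 + 2485.2 = 3738.5 tonne/day.

3738 tonne/day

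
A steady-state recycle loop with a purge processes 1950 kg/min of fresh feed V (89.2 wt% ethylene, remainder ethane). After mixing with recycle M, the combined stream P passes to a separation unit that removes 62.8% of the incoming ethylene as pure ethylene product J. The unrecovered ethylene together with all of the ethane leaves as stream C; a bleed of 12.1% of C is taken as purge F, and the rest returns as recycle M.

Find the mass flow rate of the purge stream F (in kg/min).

326.9 kg/min

ethane enters only via V and leaves only via the purge: 1950×0.108 = 0.121×(ethane in C), and the separation unit passes all ethane, so ethane in P = ethane in C = 1740.5 kg/min.
ethylene in P: m_A = 1950×0.892 + (1−0.121)·(1−0.628)·m_A, so m_A = 1739.4/0.6730 = 2584.5 kg/min.
C = (1−0.628)×2584.5 + 1740.5 = 2701.9 kg/min.
Purge F = 0.121×2701.9 = 326.93 kg/min.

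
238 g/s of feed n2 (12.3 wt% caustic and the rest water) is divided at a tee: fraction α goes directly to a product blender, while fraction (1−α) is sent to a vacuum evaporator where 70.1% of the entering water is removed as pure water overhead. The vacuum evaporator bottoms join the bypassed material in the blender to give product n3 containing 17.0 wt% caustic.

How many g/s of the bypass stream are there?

131 g/s

All 238×0.123 = 29.274 g/s of caustic reaches n3, so n3 = 29.274/0.170 = 172.2 g/s and vapour = 65.8 g/s.
The evaporator receives (1−α)·238 of feed at 0.877 water and removes 0.701 of that water:
0.701×0.877×(1−α)×238 = 65.8
(1−α) = 65.8/146.32 = 0.4497;  α = 0.5503.
Bypass flow = 0.5503×238 = 130.97 g/s.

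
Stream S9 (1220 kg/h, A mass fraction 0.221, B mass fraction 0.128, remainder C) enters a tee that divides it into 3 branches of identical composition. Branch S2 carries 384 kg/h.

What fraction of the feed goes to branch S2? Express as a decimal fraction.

Fraction to S2 = 384/1220 = 0.3148.

0.315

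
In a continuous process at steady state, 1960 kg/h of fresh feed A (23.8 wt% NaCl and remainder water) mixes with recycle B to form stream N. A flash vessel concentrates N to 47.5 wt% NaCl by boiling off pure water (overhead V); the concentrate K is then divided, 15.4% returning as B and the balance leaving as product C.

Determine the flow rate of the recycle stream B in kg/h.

178.8 kg/h

Overall NaCl balance (none leaves overhead): NaCl in fresh feed = NaCl in product, i.e. 1960×0.238 = (1−0.154)·K·0.475.
K = 466.48/(0.475×0.846) = 1160.8 kg/h.
Recycle B = 0.154×1160.8 = 178.77 kg/h.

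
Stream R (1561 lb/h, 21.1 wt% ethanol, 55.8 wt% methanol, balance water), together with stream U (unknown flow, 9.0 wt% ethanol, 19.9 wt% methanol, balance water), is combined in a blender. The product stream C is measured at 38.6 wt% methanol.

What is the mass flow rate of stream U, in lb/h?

Let U be the unknown flow. Total out = 1561 + U.
methanol balance: 871.04 + 0.199·U = 0.386·(1561 + U)
(0.199 − 0.386)·U = 0.386×1561 − 871.04 = -268.49
U = -268.49 / -0.187 = 1435.8 lb/h

1436 lb/h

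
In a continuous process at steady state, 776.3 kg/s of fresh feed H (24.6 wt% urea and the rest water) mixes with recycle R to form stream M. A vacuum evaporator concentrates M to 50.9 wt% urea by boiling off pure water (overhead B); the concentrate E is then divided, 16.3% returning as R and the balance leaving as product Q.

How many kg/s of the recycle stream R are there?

Overall urea balance (none leaves overhead): urea in fresh feed = urea in product, i.e. 776.3×0.246 = (1−0.163)·E·0.509.
E = 190.97/(0.509×0.837) = 448.25 kg/s.
Recycle R = 0.163×448.25 = 73.065 kg/s.

73.06 kg/s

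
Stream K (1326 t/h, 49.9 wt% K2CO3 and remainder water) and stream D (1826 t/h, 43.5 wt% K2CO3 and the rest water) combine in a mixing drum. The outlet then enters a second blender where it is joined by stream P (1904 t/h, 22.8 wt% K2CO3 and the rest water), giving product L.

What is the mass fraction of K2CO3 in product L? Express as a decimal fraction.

0.374

Overall, product flow = 5056 t/h.
K2CO3 in = 1326×0.499 + 1826×0.435 + 1904×0.228 = 1890.1 t/h.
K2CO3 fraction in L = 0.374.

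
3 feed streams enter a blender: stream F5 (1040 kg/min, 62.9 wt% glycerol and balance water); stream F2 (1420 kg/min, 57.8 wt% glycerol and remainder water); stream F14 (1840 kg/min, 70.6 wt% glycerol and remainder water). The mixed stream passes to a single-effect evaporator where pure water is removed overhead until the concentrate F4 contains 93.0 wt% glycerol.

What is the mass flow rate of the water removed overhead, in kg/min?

1317 kg/min

glycerol entering = 1040×0.629 + 1420×0.578 + 1840×0.706 = 2774 kg/min.
All glycerol reports to F4, so F4 = 2774/0.930 = 2982.8 kg/min.
Total feed = 4300 kg/min; overhead = 4300 − 2982.8 = 1317.2 kg/min.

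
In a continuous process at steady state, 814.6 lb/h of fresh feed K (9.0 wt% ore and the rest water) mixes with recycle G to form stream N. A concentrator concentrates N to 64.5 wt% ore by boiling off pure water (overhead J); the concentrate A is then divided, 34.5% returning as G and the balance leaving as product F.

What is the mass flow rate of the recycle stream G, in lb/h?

Overall ore balance (none leaves overhead): ore in fresh feed = ore in product, i.e. 814.6×0.090 = (1−0.345)·A·0.645.
A = 73.314/(0.645×0.655) = 173.53 lb/h.
Recycle G = 0.345×173.53 = 59.869 lb/h.

59.87 lb/h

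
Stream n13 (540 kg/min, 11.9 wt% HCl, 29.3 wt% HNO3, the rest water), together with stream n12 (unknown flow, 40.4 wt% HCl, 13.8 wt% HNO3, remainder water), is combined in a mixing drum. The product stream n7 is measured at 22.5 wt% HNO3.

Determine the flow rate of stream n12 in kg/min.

Let n12 be the unknown flow. Total out = 540 + n12.
HNO3 balance: 158.22 + 0.138·n12 = 0.225·(540 + n12)
(0.138 − 0.225)·n12 = 0.225×540 − 158.22 = -36.72
n12 = -36.72 / -0.087 = 422.07 kg/min

422.1 kg/min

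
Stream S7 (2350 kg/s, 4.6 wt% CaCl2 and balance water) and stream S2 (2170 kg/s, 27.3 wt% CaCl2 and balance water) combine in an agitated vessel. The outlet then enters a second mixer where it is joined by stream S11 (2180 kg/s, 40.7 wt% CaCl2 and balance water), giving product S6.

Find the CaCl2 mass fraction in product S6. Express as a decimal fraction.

Overall, product flow = 6700 kg/s.
CaCl2 in = 2350×0.046 + 2170×0.273 + 2180×0.407 = 1587.8 kg/s.
CaCl2 fraction in S6 = 0.237.

0.237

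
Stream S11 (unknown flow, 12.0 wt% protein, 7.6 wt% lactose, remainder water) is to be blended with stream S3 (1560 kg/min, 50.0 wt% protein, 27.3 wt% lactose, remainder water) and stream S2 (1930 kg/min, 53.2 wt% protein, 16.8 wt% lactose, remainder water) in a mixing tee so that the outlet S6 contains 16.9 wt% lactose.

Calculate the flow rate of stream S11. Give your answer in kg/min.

1724 kg/min

Let S11 be the unknown flow. Total out = 3490 + S11.
lactose balance: 750.12 + 0.076·S11 = 0.169·(3490 + S11)
(0.076 − 0.169)·S11 = 0.169×3490 − 750.12 = -160.31
S11 = -160.31 / -0.093 = 1723.8 kg/min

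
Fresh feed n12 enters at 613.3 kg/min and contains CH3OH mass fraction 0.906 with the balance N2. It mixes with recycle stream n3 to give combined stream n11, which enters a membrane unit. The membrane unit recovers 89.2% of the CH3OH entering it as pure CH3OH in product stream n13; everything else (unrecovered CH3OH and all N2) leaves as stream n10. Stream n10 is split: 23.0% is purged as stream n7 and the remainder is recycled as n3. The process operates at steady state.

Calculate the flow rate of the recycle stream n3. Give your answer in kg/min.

243.4 kg/min

N2 enters only via n12 and leaves only via the purge: 613.3×0.094 = 0.230×(N2 in n10), and the membrane unit passes all N2, so N2 in n11 = N2 in n10 = 250.65 kg/min.
CH3OH in n11: m_A = 613.3×0.906 + (1−0.230)·(1−0.892)·m_A, so m_A = 555.65/0.9168 = 606.05 kg/min.
n10 = (1−0.892)×606.05 + 250.65 = 316.11 kg/min.
Recycle n3 = (1−0.230)×316.11 = 243.4 kg/min.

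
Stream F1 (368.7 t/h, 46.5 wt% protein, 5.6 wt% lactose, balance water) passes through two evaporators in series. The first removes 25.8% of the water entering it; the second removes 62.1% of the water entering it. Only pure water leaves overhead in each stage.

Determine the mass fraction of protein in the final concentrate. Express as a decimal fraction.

0.709

water in feed = 368.7×0.479 = 176.61 t/h.
After stage 1: water left = (1−0.258)×176.61 = 131.04; stream total = 323.14 t/h.
After stage 2: water left = (1−0.621)×131.04 = 49.665; final concentrate = 241.76 t/h.
protein fraction = 171.45/241.76 = 0.709.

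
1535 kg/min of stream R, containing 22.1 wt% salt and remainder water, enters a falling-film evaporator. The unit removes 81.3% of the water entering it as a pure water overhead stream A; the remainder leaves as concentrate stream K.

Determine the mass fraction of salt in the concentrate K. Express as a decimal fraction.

0.603

salt is not removed: 1535×0.221 = 339.24 kg/min of salt enters K.
water entering = 1535×0.779 = 1195.8 kg/min; overhead removed = 0.813×1195.8 = 972.16 kg/min.
Concentrate = 1535 − 972.16 = 562.84 kg/min.
Mass fraction = 339.24/562.84 = 0.603.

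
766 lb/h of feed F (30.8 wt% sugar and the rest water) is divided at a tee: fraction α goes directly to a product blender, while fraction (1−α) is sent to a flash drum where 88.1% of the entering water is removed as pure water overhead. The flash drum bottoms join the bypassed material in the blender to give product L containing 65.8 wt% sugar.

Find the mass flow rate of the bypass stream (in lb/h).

97.67 lb/h

All 766×0.308 = 235.93 lb/h of sugar reaches L, so L = 235.93/0.658 = 358.55 lb/h and vapour = 407.45 lb/h.
The evaporator receives (1−α)·766 of feed at 0.692 water and removes 0.881 of that water:
0.881×0.692×(1−α)×766 = 407.45
(1−α) = 407.45/466.99 = 0.8725;  α = 0.1275.
Bypass flow = 0.1275×766 = 97.673 lb/h.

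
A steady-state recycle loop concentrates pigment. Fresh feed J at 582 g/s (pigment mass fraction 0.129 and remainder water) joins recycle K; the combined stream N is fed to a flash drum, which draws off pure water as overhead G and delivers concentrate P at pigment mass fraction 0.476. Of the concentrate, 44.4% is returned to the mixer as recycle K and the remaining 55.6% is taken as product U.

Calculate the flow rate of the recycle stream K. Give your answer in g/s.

Overall pigment balance (none leaves overhead): pigment in fresh feed = pigment in product, i.e. 582×0.129 = (1−0.444)·P·0.476.
P = 75.078/(0.476×0.556) = 283.68 g/s.
Recycle K = 0.444×283.68 = 125.95 g/s.

126 g/s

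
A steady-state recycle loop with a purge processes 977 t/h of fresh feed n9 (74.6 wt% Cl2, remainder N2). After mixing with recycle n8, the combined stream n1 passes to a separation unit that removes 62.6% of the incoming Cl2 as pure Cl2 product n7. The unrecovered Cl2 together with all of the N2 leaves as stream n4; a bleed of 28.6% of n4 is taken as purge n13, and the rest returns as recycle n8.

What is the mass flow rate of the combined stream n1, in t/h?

N2 enters only via n9 and leaves only via the purge: 977×0.254 = 0.286×(N2 in n4), and the separation unit passes all N2, so N2 in n1 = N2 in n4 = 867.69 t/h.
Cl2 in n1: m_A = 977×0.746 + (1−0.286)·(1−0.626)·m_A, so m_A = 728.84/0.7330 = 994.38 t/h.
n1 = 994.38 + 867.69 = 1862.1 t/h.

1862 t/h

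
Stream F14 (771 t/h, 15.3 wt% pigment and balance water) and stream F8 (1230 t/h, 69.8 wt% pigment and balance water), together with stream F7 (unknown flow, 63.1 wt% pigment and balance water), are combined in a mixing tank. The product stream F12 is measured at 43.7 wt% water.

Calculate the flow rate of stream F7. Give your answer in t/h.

Let F7 be the unknown flow. Total out = 2001 + F7.
water balance: 1024.5 + 0.369·F7 = 0.437·(2001 + F7)
(0.369 − 0.437)·F7 = 0.437×2001 − 1024.5 = -150.06
F7 = -150.06 / -0.068 = 2206.8 t/h

2207 t/h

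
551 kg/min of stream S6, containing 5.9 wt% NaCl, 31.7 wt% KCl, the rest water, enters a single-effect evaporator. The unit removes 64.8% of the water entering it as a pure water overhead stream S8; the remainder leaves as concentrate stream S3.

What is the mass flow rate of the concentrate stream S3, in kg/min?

water entering = 551×0.624 = 343.82 kg/min; overhead removed = 0.648×343.82 = 222.8 kg/min.
Concentrate = 551 − 222.8 = 328.2 kg/min.

328.2 kg/min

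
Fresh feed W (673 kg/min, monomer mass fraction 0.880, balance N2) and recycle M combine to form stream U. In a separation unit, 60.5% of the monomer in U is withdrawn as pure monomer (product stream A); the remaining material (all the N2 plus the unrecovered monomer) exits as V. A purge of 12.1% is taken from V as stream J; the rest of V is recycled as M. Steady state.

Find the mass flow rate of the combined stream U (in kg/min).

1575 kg/min

N2 enters only via W and leaves only via the purge: 673×0.120 = 0.121×(N2 in V), and the separation unit passes all N2, so N2 in U = N2 in V = 667.44 kg/min.
monomer in U: m_A = 673×0.880 + (1−0.121)·(1−0.605)·m_A, so m_A = 592.24/0.6528 = 907.24 kg/min.
U = 907.24 + 667.44 = 1574.7 kg/min.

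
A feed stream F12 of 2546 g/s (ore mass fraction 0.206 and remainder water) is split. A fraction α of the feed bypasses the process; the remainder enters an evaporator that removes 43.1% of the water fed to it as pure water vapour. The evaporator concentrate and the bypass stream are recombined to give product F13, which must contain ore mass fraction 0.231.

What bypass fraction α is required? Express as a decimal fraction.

0.684

All 2546×0.206 = 524.48 g/s of ore reaches F13, so F13 = 524.48/0.231 = 2270.5 g/s and vapour = 275.54 g/s.
The evaporator receives (1−α)·2546 of feed at 0.794 water and removes 0.431 of that water:
0.431×0.794×(1−α)×2546 = 275.54
(1−α) = 275.54/871.28 = 0.3162;  α = 0.6838.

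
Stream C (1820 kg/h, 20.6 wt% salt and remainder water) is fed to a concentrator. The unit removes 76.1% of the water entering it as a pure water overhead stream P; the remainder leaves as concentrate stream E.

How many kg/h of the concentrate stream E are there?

720.3 kg/h

water entering = 1820×0.794 = 1445.1 kg/h; overhead removed = 0.761×1445.1 = 1099.7 kg/h.
Concentrate = 1820 − 1099.7 = 720.29 kg/h.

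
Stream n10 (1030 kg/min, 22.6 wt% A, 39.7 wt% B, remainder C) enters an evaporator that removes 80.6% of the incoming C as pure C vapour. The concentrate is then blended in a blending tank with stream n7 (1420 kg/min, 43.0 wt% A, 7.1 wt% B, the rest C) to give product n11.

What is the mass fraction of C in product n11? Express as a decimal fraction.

0.3668

Vapour removed = 0.806×0.377×1030 = 312.98 kg/min; concentrate = 717.02 kg/min.
C reaching the mixer = 75.332 (from concentrate) + 1420×0.499 = 783.91 kg/min.
Product flow = 717.02 + 1420 = 2137 kg/min; C fraction = 0.3668.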